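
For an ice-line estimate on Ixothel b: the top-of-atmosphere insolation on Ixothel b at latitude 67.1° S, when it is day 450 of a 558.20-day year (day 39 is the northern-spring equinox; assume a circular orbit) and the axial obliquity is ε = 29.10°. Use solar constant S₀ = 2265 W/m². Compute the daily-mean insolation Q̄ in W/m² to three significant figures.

Q̄ ≈ 1.01e+03 W/m²

Solar longitude: λ_s = 360° × (450 − 39)/558.20 = 265.066°.
sin δ = sin 29.10° × sin 265.066° = -0.48453, so δ = -28.982°.
cos H₀ = −tan(-67.1°) tan(-28.982°) = -1.3113 ≤ −1 ⇒ polar day, H₀ = π.
Bracket: H₀ sin φ sin δ + cos φ cos δ sin H₀ = 3.1416×-0.92119×-0.48453 + 0.38912×0.87477×0.00000 = 1.402235 + 0.000000 = 1.402235.
Q̄ = (S₀/π) × [bracket] = (2265/π) × 1.402235 = 1011 W/m².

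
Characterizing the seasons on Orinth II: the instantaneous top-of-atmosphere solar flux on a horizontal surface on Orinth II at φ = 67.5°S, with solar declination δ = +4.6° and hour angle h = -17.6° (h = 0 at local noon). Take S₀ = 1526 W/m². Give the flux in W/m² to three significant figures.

cos θ_z = sin φ sin δ + cos φ cos δ cos h = -0.074094 + 0.363595 = 0.289501.
Flux = S₀ · cos θ_z = 1526 × 0.289501 = 441.8 W/m².

442 W/m²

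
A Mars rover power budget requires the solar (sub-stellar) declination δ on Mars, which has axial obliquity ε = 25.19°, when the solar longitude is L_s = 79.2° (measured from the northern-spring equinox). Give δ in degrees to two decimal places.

sin δ = sin ε · sin L_s = sin 25.19° × sin 79.2° = 0.418082.
δ = arcsin(0.418082) = +24.71°.

δ = +24.71°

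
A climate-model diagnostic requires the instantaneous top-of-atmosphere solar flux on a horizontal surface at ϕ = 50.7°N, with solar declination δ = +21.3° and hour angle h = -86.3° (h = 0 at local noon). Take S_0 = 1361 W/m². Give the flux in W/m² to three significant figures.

cos θ_z = sin ϕ sin δ + cos ϕ cos δ cos h = 0.281098 + 0.038082 = 0.319180.
Flux = S_0 · cos θ_z = 1361 × 0.319180 = 434.4 W/m².

434 W/m²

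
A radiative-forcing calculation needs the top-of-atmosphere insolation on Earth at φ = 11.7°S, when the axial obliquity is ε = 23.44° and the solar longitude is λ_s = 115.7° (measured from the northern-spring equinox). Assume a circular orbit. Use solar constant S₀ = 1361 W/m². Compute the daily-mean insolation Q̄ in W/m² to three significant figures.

Solar declination: sin δ = sin ε · sin λ_s = sin 23.44° × sin 115.7° = 0.35844, so δ = +21.004°.
cos H₀ = −tan(-11.7°) tan(+21.004°) = 0.0795, H₀ = 1.4912 rad.
Bracket: H₀ sin φ sin δ + cos φ cos δ sin H₀ = 1.4912×-0.20279×0.35844 + 0.97922×0.93355×0.99683 = -0.108392 + 0.911253 = 0.802861.
Q̄ = (S₀/π) × [bracket] = (1361/π) × 0.802861 = 347.8 W/m².

Q̄ ≈ 348 W/m²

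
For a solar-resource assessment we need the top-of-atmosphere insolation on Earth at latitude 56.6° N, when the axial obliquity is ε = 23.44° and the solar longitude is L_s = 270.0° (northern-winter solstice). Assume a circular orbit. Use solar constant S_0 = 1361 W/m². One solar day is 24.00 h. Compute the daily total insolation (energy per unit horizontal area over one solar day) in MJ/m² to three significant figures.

3.64 MJ/m²

Solar declination: sin δ = sin ε · sin L_s = sin 23.44° × sin 270.0° = -0.39779, so δ = -23.440°.
cos h₀ = −tan(+56.6°) tan(-23.440°) = 0.6575, h₀ = 0.8532 rad.
Bracket: h₀ sin ϕ sin δ + cos ϕ cos δ sin h₀ = 0.8532×0.83485×-0.39779 + 0.55048×0.91748×0.75342 = -0.283343 + 0.380518 = 0.097175.
Q̄ = (S_0/π) × [bracket] = (1361/π) × 0.097175 = 42.098 W/m².
Daily total = Q̄ × 24.00 h × 3600 s/h = 42.098 × 24.00 × 3600 / 10⁶ = 3.637 MJ/m².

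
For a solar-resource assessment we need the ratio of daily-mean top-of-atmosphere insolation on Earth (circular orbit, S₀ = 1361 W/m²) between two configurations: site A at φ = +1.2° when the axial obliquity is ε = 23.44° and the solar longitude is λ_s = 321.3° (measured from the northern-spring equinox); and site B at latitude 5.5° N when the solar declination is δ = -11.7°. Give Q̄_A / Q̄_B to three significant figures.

Q̄_A / Q̄_B ≈ 1.02

— Configuration A (φ=+1.2°):
Solar declination: sin δ = sin ε · sin λ_s = sin 23.44° × sin 321.3° = -0.24871, so δ = -14.401°.
cos H₀ = −tan(+1.2°) tan(-14.401°) = 0.0054, H₀ = 1.5654 rad.
Bracket: H₀ sin φ sin δ + cos φ cos δ sin H₀ = 1.5654×0.02094×-0.24871 + 0.99978×0.96858×0.99999 = -0.008153 + 0.968357 = 0.960204.
Q̄ = (S₀/π) × [bracket] = (1361/π) × 0.960204 = 415.98 W/m².
— Configuration B (φ=+5.5°):
cos H₀ = −tan(+5.5°) tan(-11.700°) = 0.0199, H₀ = 1.5509 rad.
Bracket: H₀ sin φ sin δ + cos φ cos δ sin H₀ = 1.5509×0.09585×-0.20279 + 0.99540×0.97922×0.99980 = -0.030145 + 0.974521 = 0.944376.
Q̄ = (S₀/π) × [bracket] = (1361/π) × 0.944376 = 409.12 W/m².
Ratio Q̄_A / Q̄_B = 415.98 / 409.12 = 1.017.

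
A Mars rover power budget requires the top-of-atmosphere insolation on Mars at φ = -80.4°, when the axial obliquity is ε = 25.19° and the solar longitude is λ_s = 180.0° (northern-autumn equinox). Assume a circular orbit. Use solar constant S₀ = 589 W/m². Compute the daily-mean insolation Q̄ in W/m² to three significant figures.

Q̄ ≈ 31.3 W/m²

Solar declination: sin δ = sin ε · sin λ_s = sin 25.19° × sin 180.0° = 0.00000, so δ = +0.000°.
cos H₀ = −tan(-80.4°) tan(+0.000°) = 0.0000, H₀ = 1.5708 rad.
Bracket: H₀ sin φ sin δ + cos φ cos δ sin H₀ = 1.5708×-0.98600×0.00000 + 0.16677×1.00000×1.00000 = -0.000000 + 0.166770 = 0.166770.
Q̄ = (S₀/π) × [bracket] = (589/π) × 0.166770 = 31.27 W/m².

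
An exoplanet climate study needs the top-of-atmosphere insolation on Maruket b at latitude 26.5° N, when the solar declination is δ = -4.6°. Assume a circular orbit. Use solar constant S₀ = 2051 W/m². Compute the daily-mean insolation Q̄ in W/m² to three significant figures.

cos H₀ = −tan(+26.5°) tan(-4.600°) = 0.0401, H₀ = 1.5307 rad.
Bracket: H₀ sin φ sin δ + cos φ cos δ sin H₀ = 1.5307×0.44620×-0.08020 + 0.89493×0.99678×0.99920 = -0.054776 + 0.891335 = 0.836559.
Q̄ = (S₀/π) × [bracket] = (2051/π) × 0.836559 = 546.2 W/m².

Q̄ ≈ 546 W/m²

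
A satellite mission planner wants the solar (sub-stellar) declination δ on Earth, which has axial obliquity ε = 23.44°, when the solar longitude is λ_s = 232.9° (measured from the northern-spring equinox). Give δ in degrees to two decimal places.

δ = -18.50°

sin δ = sin ε · sin λ_s = sin 23.44° × sin 232.9° = -0.317270.
δ = arcsin(-0.317270) = -18.50°.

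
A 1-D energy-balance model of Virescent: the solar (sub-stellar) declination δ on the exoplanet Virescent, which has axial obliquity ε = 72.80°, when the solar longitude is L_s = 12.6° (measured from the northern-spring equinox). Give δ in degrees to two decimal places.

δ = +12.03°

sin δ = sin ε · sin L_s = sin 72.80° × sin 12.6° = 0.208388.
δ = arcsin(0.208388) = +12.03°.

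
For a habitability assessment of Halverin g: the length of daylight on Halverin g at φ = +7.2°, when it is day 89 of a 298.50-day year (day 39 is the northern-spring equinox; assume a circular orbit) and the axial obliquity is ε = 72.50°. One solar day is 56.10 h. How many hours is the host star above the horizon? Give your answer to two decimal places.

31.41 h

Solar longitude: λ_s = 360° × (89 − 39)/298.50 = 60.302°.
sin δ = sin 72.50° × sin 60.302° = 0.82844, so δ = +55.939°.
cos H₀ = −tan φ · tan δ = −tan(+7.2°) × tan(+55.939°) = -0.1869, so H₀ = 1.7588 rad = 100.77°.
Daylight = 2H₀/(2π) × 56.10 h = (1.7588/π) × 56.10 = 31.41 h.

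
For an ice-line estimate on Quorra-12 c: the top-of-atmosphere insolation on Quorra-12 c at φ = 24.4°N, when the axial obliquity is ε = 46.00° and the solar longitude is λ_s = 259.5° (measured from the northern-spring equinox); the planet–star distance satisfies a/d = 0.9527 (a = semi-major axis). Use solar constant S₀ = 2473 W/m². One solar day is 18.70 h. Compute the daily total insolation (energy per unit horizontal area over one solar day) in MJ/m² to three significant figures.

Solar declination: sin δ = sin ε · sin λ_s = sin 46.00° × sin 259.5° = -0.70729, so δ = -45.015°.
cos H₀ = −tan(+24.4°) tan(-45.015°) = 0.4539, H₀ = 1.0997 rad.
Bracket: H₀ sin φ sin δ + cos φ cos δ sin H₀ = 1.0997×0.41310×-0.70729 + 0.91068×0.70692×0.89107 = -0.321312 + 0.573651 = 0.252339.
Inverse-square distance factor (a/d)² = 0.9527² = 0.907637.
Q̄ = (S₀/π) × 0.907637 × [bracket] = (2473/π) × 0.907637 × 0.252339 = 180.29 W/m².
Daily total = Q̄ × 18.70 h × 3600 s/h = 180.29 × 18.70 × 3600 / 10⁶ = 12.14 MJ/m².

12.1 MJ/m²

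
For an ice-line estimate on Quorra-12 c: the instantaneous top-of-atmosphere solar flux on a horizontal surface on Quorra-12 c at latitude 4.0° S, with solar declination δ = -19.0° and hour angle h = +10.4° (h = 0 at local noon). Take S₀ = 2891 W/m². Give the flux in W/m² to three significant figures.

2.75e+03 W/m²

cos θ_z = sin φ sin δ + cos φ cos δ cos h = 0.022710 + 0.927720 = 0.950430.
Flux = S₀ · cos θ_z = 2891 × 0.950430 = 2748 W/m².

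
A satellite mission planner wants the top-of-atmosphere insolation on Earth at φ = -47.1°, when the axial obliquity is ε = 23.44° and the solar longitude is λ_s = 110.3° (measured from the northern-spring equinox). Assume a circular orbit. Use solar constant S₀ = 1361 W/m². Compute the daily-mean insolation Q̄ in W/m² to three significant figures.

Solar declination: sin δ = sin ε · sin λ_s = sin 23.44° × sin 110.3° = 0.37308, so δ = +21.906°.
cos H₀ = −tan(-47.1°) tan(+21.906°) = 0.4327, H₀ = 1.1233 rad.
Bracket: H₀ sin φ sin δ + cos φ cos δ sin H₀ = 1.1233×-0.73254×0.37308 + 0.68072×0.92780×0.90153 = -0.306993 + 0.569381 = 0.262388.
Q̄ = (S₀/π) × [bracket] = (1361/π) × 0.262388 = 113.7 W/m².

Q̄ ≈ 114 W/m²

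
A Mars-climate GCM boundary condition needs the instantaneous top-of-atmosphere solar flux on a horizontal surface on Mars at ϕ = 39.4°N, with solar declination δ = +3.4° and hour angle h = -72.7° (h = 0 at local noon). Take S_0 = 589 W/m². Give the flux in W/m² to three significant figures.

157 W/m²

cos θ_z = sin ϕ sin δ + cos ϕ cos δ cos h = 0.037644 + 0.229387 = 0.267031.
Flux = S_0 · cos θ_z = 589 × 0.267031 = 157.3 W/m².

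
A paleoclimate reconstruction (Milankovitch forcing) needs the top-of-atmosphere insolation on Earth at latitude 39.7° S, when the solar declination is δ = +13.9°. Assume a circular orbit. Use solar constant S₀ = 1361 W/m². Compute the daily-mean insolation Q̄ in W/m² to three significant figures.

Q̄ ≈ 226 W/m²

cos H₀ = −tan(-39.7°) tan(+13.900°) = 0.2055, H₀ = 1.3639 rad.
Bracket: H₀ sin φ sin δ + cos φ cos δ sin H₀ = 1.3639×-0.63877×0.24023 + 0.76940×0.97072×0.97867 = -0.209293 + 0.730941 = 0.521648.
Q̄ = (S₀/π) × [bracket] = (1361/π) × 0.521648 = 226.0 W/m².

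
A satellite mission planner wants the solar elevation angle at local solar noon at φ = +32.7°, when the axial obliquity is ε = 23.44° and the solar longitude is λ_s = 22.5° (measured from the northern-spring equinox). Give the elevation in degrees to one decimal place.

Solar declination: sin δ = sin ε · sin λ_s = sin 23.44° × sin 22.5° = 0.15223, so δ = +8.756°.
At local noon the hour angle is zero, so the zenith angle equals |φ − δ| = |+32.7° − (+8.756°)| = 23.944°.
Elevation = 90° − 23.944° = 66.1°.

66.1°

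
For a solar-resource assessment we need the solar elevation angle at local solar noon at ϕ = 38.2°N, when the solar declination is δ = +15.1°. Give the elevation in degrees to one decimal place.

At local noon the hour angle is zero, so the zenith angle equals |ϕ − δ| = |+38.2° − (+15.100°)| = 23.100°.
Elevation = 90° − 23.100° = 66.9°.

66.9°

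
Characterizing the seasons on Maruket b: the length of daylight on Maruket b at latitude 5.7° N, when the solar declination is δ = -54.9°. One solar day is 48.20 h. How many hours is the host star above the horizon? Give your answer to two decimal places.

21.91 h

cos h₀ = −tan ϕ · tan δ = −tan(+5.7°) × tan(-54.900°) = 0.1420, so h₀ = 1.4283 rad = 81.84°.
Daylight = 2h₀/(2π) × 48.20 h = (1.4283/π) × 48.20 = 21.91 h.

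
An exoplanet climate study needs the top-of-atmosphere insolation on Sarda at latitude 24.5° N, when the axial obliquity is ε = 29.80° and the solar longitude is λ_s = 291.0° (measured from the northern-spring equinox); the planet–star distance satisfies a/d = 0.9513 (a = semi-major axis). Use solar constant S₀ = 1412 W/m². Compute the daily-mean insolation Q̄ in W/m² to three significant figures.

Q̄ ≈ 214 W/m²

Solar declination: sin δ = sin ε · sin λ_s = sin 29.80° × sin 291.0° = -0.46397, so δ = -27.643°.
cos H₀ = −tan(+24.5°) tan(-27.643°) = 0.2387, H₀ = 1.3298 rad.
Bracket: H₀ sin φ sin δ + cos φ cos δ sin H₀ = 1.3298×0.41469×-0.46397 + 0.90996×0.88585×0.97110 = -0.255858 + 0.782792 = 0.526934.
Inverse-square distance factor (a/d)² = 0.9513² = 0.904972.
Q̄ = (S₀/π) × 0.904972 × [bracket] = (1412/π) × 0.904972 × 0.526934 = 214.3 W/m².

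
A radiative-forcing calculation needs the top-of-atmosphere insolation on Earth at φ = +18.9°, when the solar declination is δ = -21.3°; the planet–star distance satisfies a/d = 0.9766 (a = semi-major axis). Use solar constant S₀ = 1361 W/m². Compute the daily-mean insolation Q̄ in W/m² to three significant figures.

cos H₀ = −tan(+18.9°) tan(-21.300°) = 0.1335, H₀ = 1.4369 rad.
Bracket: H₀ sin φ sin δ + cos φ cos δ sin H₀ = 1.4369×0.32392×-0.36325 + 0.94609×0.93169×0.99105 = -0.169071 + 0.873574 = 0.704503.
Inverse-square distance factor (a/d)² = 0.9766² = 0.953748.
Q̄ = (S₀/π) × 0.953748 × [bracket] = (1361/π) × 0.953748 × 0.704503 = 291.1 W/m².

Q̄ ≈ 291 W/m²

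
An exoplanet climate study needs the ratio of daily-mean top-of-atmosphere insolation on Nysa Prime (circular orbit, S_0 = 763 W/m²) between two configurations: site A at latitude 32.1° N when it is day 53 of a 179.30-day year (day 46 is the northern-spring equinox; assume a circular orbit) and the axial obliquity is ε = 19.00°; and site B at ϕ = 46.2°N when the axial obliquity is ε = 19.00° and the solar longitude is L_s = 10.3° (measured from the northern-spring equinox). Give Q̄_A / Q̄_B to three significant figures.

Q̄_A / Q̄_B ≈ 1.20

— Configuration A (ϕ=+32.1°):
Solar longitude: L_s = 360° × (53 − 46)/179.30 = 14.055°.
sin δ = sin 19.00° × sin 14.055° = 0.07906, so δ = +4.535°.
cos h₀ = −tan(+32.1°) tan(+4.535°) = -0.0498, h₀ = 1.6206 rad.
Bracket: h₀ sin ϕ sin δ + cos ϕ cos δ sin h₀ = 1.6206×0.53140×0.07906 + 0.84712×0.99687×0.99876 = 0.068085 + 0.843421 = 0.911506.
Q̄ = (S_0/π) × [bracket] = (763/π) × 0.911506 = 221.38 W/m².
— Configuration B (ϕ=+46.2°):
Solar declination: sin δ = sin ε · sin L_s = sin 19.00° × sin 10.3° = 0.05821, so δ = +3.337°.
cos h₀ = −tan(+46.2°) tan(+3.337°) = -0.0608, h₀ = 1.6316 rad.
Bracket: h₀ sin ϕ sin δ + cos ϕ cos δ sin h₀ = 1.6316×0.72176×0.05821 + 0.69214×0.99830×0.99815 = 0.068549 + 0.689685 = 0.758234.
Q̄ = (S_0/π) × [bracket] = (763/π) × 0.758234 = 184.15 W/m².
Ratio Q̄_A / Q̄_B = 221.38 / 184.15 = 1.202.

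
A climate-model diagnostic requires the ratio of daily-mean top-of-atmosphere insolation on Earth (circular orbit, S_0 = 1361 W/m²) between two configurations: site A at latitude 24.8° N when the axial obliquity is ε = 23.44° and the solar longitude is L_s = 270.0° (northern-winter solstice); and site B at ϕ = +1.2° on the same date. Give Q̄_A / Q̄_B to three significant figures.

Q̄_A / Q̄_B ≈ 0.650

— Configuration A (ϕ=+24.8°):
Solar declination: sin δ = sin ε · sin L_s = sin 23.44° × sin 270.0° = -0.39779, so δ = -23.440°.
cos h₀ = −tan(+24.8°) tan(-23.440°) = 0.2003, h₀ = 1.3691 rad.
Bracket: h₀ sin ϕ sin δ + cos ϕ cos δ sin h₀ = 1.3691×0.41945×-0.39779 + 0.90778×0.91748×0.97973 = -0.228438 + 0.815988 = 0.587550.
Q̄ = (S_0/π) × [bracket] = (1361/π) × 0.587550 = 254.54 W/m².
— Configuration B (ϕ=+1.2°):
cos h₀ = −tan(+1.2°) tan(-23.440°) = 0.0091, h₀ = 1.5617 rad.
Bracket: h₀ sin ϕ sin δ + cos ϕ cos δ sin h₀ = 1.5617×0.02094×-0.39779 + 0.99978×0.91748×0.99996 = -0.013009 + 0.917241 = 0.904232.
Q̄ = (S_0/π) × [bracket] = (1361/π) × 0.904232 = 391.73 W/m².
Ratio Q̄_A / Q̄_B = 254.54 / 391.73 = 0.6498.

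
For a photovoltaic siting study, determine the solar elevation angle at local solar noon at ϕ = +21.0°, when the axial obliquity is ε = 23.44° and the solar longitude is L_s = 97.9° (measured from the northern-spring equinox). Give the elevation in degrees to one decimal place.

Solar declination: sin δ = sin ε · sin L_s = sin 23.44° × sin 97.9° = 0.39401, so δ = +23.204°.
At local noon the hour angle is zero, so the zenith angle equals |ϕ − δ| = |+21.0° − (+23.204°)| = 2.204°.
Elevation = 90° − 2.204° = 87.8°.

87.8°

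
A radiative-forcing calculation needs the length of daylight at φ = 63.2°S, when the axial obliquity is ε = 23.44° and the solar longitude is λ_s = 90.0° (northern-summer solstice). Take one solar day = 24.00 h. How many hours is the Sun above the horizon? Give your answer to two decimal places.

Solar declination: sin δ = sin ε · sin λ_s = sin 23.44° × sin 90.0° = 0.39779, so δ = +23.440°.
cos H₀ = −tan φ · tan δ = −tan(-63.2°) × tan(+23.440°) = 0.8583, so H₀ = 0.5388 rad = 30.87°.
Daylight = 2H₀/(2π) × 24.00 h = (0.5388/π) × 24.00 = 4.12 h.

4.12 h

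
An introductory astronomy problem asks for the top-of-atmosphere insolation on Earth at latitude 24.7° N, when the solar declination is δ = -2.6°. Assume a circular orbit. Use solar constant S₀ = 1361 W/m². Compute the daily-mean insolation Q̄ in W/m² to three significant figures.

cos H₀ = −tan(+24.7°) tan(-2.600°) = 0.0209, H₀ = 1.5499 rad.
Bracket: H₀ sin φ sin δ + cos φ cos δ sin H₀ = 1.5499×0.41787×-0.04536 + 0.90851×0.99897×0.99978 = -0.029378 + 0.907375 = 0.877997.
Q̄ = (S₀/π) × [bracket] = (1361/π) × 0.877997 = 380.4 W/m².

Q̄ ≈ 380 W/m²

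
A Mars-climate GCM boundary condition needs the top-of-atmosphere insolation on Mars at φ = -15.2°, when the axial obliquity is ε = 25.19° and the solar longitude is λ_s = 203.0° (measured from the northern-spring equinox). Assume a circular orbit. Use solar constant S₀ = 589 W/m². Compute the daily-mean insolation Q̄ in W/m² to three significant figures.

Q̄ ≈ 191 W/m²

Solar declination: sin δ = sin ε · sin λ_s = sin 25.19° × sin 203.0° = -0.16630, so δ = -9.573°.
cos H₀ = −tan(-15.2°) tan(-9.573°) = -0.0458, H₀ = 1.6166 rad.
Bracket: H₀ sin φ sin δ + cos φ cos δ sin H₀ = 1.6166×-0.26219×-0.16630 + 0.96502×0.98607×0.99895 = 0.070487 + 0.950578 = 1.021065.
Q̄ = (S₀/π) × [bracket] = (589/π) × 1.021065 = 191.4 W/m².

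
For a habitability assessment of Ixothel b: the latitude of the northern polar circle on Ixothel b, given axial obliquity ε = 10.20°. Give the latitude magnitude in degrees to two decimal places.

The polar circle is the lowest latitude that experiences at least one full rotation of continuous daylight at the northern-summer solstice; it lies at |φ| = 90° − ε = 90° − 10.20° = 79.80°.

79.80°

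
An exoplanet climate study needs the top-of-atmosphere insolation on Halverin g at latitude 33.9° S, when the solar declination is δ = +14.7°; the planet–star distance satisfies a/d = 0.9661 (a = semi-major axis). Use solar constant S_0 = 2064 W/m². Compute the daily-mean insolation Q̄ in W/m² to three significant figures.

cos h₀ = −tan(-33.9°) tan(+14.700°) = 0.1763, h₀ = 1.3936 rad.
Bracket: h₀ sin ϕ sin δ + cos ϕ cos δ sin h₀ = 1.3936×-0.55775×0.25376 + 0.83001×0.96727×0.98434 = -0.197243 + 0.790271 = 0.593028.
Inverse-square distance factor (a/d)² = 0.9661² = 0.933349.
Q̄ = (S_0/π) × 0.933349 × [bracket] = (2064/π) × 0.933349 × 0.593028 = 363.6 W/m².

Q̄ ≈ 364 W/m²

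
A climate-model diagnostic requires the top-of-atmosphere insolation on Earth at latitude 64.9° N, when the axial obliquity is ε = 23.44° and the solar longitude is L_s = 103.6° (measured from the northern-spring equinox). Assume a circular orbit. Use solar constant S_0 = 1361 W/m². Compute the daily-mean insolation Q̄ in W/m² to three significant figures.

Solar declination: sin δ = sin ε · sin L_s = sin 23.44° × sin 103.6° = 0.38663, so δ = +22.745°.
cos h₀ = −tan(+64.9°) tan(+22.745°) = -0.8950, h₀ = 2.6792 rad.
Bracket: h₀ sin ϕ sin δ + cos ϕ cos δ sin h₀ = 2.6792×0.90557×0.38663 + 0.42420×0.92223×0.44611 = 0.938043 + 0.174523 = 1.112566.
Q̄ = (S_0/π) × [bracket] = (1361/π) × 1.112566 = 482.0 W/m².

Q̄ ≈ 482 W/m²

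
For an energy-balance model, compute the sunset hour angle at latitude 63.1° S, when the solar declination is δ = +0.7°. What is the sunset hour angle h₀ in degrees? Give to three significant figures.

h₀ = 88.6°

cos h₀ = −tan ϕ · tan δ = −tan(-63.1°) × tan(+0.700°) = 0.0241, so h₀ = 1.5467 rad = 88.62°.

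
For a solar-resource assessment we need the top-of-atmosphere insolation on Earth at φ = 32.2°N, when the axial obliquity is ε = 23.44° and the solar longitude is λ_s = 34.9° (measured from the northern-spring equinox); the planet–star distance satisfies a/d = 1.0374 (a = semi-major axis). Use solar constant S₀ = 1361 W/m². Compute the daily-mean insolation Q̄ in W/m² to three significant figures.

Q̄ ≈ 477 W/m²

Solar declination: sin δ = sin ε · sin λ_s = sin 23.44° × sin 34.9° = 0.22759, so δ = +13.155°.
cos H₀ = −tan(+32.2°) tan(+13.155°) = -0.1472, H₀ = 1.7185 rad.
Bracket: H₀ sin φ sin δ + cos φ cos δ sin H₀ = 1.7185×0.53288×0.22759 + 0.84619×0.97376×0.98911 = 0.208417 + 0.815013 = 1.023430.
Inverse-square distance factor (a/d)² = 1.0374² = 1.076199.
Q̄ = (S₀/π) × 1.076199 × [bracket] = (1361/π) × 1.076199 × 1.023430 = 477.2 W/m².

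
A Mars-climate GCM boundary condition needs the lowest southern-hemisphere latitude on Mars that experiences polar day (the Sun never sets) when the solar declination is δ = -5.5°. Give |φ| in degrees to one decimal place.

|φ| = 84.5°

Polar day requires cos H₀ = −tan φ tan δ ≤ −1, i.e. tan φ tan δ ≥ 1.
The boundary is |tan φ| · |tan δ| = 1, so |φ| = 90° − |δ| = 90° − 5.5° = 84.5° in the southern hemisphere.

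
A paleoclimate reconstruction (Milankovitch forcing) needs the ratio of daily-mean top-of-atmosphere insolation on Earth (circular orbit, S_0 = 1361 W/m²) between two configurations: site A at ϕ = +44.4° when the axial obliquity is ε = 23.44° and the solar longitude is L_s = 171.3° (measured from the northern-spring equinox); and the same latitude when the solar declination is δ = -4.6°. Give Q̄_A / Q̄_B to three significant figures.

— Configuration A (ϕ=+44.4°):
Solar declination: sin δ = sin ε · sin L_s = sin 23.44° × sin 171.3° = 0.06017, so δ = +3.450°.
cos h₀ = −tan(+44.4°) tan(+3.450°) = -0.0590, h₀ = 1.6299 rad.
Bracket: h₀ sin ϕ sin δ + cos ϕ cos δ sin h₀ = 1.6299×0.69966×0.06017 + 0.71447×0.99819×0.99826 = 0.068616 + 0.711936 = 0.780552.
Q̄ = (S_0/π) × [bracket] = (1361/π) × 0.780552 = 338.15 W/m².
— Configuration B (ϕ=+44.4°):
cos h₀ = −tan(+44.4°) tan(-4.600°) = 0.0788, h₀ = 1.4919 rad.
Bracket: h₀ sin ϕ sin δ + cos ϕ cos δ sin h₀ = 1.4919×0.69966×-0.08020 + 0.71447×0.99678×0.99689 = -0.083715 + 0.709955 = 0.626240.
Q̄ = (S_0/π) × [bracket] = (1361/π) × 0.626240 = 271.30 W/m².
Ratio Q̄_A / Q̄_B = 338.15 / 271.30 = 1.246.

Q̄_A / Q̄_B ≈ 1.25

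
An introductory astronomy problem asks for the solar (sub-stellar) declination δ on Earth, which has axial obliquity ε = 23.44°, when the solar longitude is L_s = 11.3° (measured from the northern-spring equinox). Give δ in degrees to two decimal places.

δ = +4.47°

sin δ = sin ε · sin L_s = sin 23.44° × sin 11.3° = 0.077945.
δ = arcsin(0.077945) = +4.47°.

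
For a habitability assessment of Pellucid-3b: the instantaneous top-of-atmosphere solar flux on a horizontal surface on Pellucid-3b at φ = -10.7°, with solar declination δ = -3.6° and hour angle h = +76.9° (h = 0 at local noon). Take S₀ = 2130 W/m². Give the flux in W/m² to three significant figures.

498 W/m²

cos θ_z = sin φ sin δ + cos φ cos δ cos h = 0.011658 + 0.222271 = 0.233929.
Flux = S₀ · cos θ_z = 2130 × 0.233929 = 498.3 W/m².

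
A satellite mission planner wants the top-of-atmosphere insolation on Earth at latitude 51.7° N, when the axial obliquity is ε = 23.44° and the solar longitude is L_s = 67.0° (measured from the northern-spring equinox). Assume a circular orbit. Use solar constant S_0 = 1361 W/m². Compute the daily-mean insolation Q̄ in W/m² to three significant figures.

Q̄ ≈ 477 W/m²

Solar declination: sin δ = sin ε · sin L_s = sin 23.44° × sin 67.0° = 0.36617, so δ = +21.479°.
cos h₀ = −tan(+51.7°) tan(+21.479°) = -0.4983, h₀ = 2.0924 rad.
Bracket: h₀ sin ϕ sin δ + cos ϕ cos δ sin h₀ = 2.0924×0.78478×0.36617 + 0.61978×0.93055×0.86703 = 0.601278 + 0.500048 = 1.101326.
Q̄ = (S_0/π) × [bracket] = (1361/π) × 1.101326 = 477.1 W/m².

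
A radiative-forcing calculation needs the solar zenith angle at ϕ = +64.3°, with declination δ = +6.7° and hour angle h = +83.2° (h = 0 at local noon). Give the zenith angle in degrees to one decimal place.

cos θ_z = sin ϕ sin δ + cos ϕ cos δ cos h = 0.105129 + 0.050996 = 0.156125.
θ_z = arccos(0.156125) = 81.0°.

θ_z = 81.0°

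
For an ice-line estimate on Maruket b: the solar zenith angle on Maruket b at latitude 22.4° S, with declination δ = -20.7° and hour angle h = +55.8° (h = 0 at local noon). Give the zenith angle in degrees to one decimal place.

cos θ_z = sin ϕ sin δ + cos ϕ cos δ cos h = 0.134699 + 0.486124 = 0.620823.
θ_z = arccos(0.620823) = 51.6°.

θ_z = 51.6°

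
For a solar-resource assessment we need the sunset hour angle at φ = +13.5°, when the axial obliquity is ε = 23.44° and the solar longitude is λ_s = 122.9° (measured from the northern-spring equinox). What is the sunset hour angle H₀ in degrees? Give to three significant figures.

Solar declination: sin δ = sin ε · sin λ_s = sin 23.44° × sin 122.9° = 0.33399, so δ = +19.511°.
cos H₀ = −tan φ · tan δ = −tan(+13.5°) × tan(+19.511°) = -0.0851, so H₀ = 1.6560 rad = 94.88°.

H₀ = 94.9°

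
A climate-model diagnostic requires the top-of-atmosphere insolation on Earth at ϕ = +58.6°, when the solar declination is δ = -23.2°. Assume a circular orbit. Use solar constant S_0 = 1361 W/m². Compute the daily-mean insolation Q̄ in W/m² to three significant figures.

Q̄ ≈ 32.3 W/m²

cos h₀ = −tan(+58.6°) tan(-23.200°) = 0.7022, h₀ = 0.7924 rad.
Bracket: h₀ sin ϕ sin δ + cos ϕ cos δ sin h₀ = 0.7924×0.85355×-0.39394 + 0.52101×0.91914×0.71202 = -0.266443 + 0.340973 = 0.074530.
Q̄ = (S_0/π) × [bracket] = (1361/π) × 0.074530 = 32.29 W/m².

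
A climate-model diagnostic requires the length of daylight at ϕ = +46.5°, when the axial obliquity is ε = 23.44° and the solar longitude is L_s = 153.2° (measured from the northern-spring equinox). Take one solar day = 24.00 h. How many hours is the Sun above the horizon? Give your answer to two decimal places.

13.48 h

Solar declination: sin δ = sin ε · sin L_s = sin 23.44° × sin 153.2° = 0.17935, so δ = +10.332°.
cos h₀ = −tan ϕ · tan δ = −tan(+46.5°) × tan(+10.332°) = -0.1921, so h₀ = 1.7641 rad = 101.08°.
Daylight = 2h₀/(2π) × 24.00 h = (1.7641/π) × 24.00 = 13.48 h.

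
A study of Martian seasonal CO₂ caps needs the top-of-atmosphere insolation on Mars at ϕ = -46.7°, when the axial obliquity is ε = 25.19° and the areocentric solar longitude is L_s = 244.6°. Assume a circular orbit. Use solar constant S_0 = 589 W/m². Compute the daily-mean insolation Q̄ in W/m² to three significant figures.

Q̄ ≈ 213 W/m²

sin δ = sin 25.19° × sin 244.6° = -0.38448, so δ = -22.611°.
cos h₀ = −tan(-46.7°) tan(-22.611°) = -0.4420, h₀ = 2.0286 rad.
Bracket: h₀ sin ϕ sin δ + cos ϕ cos δ sin h₀ = 2.0286×-0.72777×-0.38448 + 0.68582×0.92313×0.89703 = 0.567629 + 0.567911 = 1.135540.
Q̄ = (S_0/π) × [bracket] = (589/π) × 1.135540 = 212.9 W/m².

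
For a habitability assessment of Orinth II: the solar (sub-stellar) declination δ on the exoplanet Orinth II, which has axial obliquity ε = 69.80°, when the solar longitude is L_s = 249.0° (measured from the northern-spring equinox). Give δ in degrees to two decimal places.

sin δ = sin ε · sin L_s = sin 69.80° × sin 249.0° = -0.876159.
δ = arcsin(-0.876159) = -61.18°.

δ = -61.18°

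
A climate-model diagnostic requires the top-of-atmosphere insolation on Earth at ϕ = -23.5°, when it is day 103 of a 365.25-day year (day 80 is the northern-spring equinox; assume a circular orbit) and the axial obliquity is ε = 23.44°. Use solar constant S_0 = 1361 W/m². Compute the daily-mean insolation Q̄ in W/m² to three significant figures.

Q̄ ≈ 352 W/m²

Solar longitude: L_s = 360° × (103 − 80)/365.25 = 22.669°.
sin δ = sin 23.44° × sin 22.669° = 0.15331, so δ = +8.819°.
cos h₀ = −tan(-23.5°) tan(+8.819°) = 0.0675, h₀ = 1.5033 rad.
Bracket: h₀ sin ϕ sin δ + cos ϕ cos δ sin h₀ = 1.5033×-0.39875×0.15331 + 0.91706×0.98818×0.99772 = -0.091900 + 0.904154 = 0.812254.
Q̄ = (S_0/π) × [bracket] = (1361/π) × 0.812254 = 351.9 W/m².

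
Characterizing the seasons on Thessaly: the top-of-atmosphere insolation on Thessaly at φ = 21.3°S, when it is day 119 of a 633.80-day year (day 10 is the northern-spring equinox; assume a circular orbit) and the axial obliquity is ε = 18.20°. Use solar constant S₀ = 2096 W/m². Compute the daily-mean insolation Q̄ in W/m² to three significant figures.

Q̄ ≈ 496 W/m²

Solar longitude: λ_s = 360° × (119 − 10)/633.80 = 61.912°.
sin δ = sin 18.20° × sin 61.912° = 0.27555, so δ = +15.995°.
cos H₀ = −tan(-21.3°) tan(+15.995°) = 0.1118, H₀ = 1.4588 rad.
Bracket: H₀ sin φ sin δ + cos φ cos δ sin H₀ = 1.4588×-0.36325×0.27555 + 0.93169×0.96129×0.99374 = -0.146016 + 0.890018 = 0.744002.
Q̄ = (S₀/π) × [bracket] = (2096/π) × 0.744002 = 496.4 W/m².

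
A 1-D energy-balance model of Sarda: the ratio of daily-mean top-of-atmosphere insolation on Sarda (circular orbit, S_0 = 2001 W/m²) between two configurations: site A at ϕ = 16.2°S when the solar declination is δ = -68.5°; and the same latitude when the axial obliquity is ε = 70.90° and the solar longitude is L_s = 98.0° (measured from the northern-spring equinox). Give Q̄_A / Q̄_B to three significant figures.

— Configuration A (ϕ=-16.2°):
cos h₀ = −tan(-16.2°) tan(-68.500°) = -0.7375, h₀ = 2.4002 rad.
Bracket: h₀ sin ϕ sin δ + cos ϕ cos δ sin h₀ = 2.4002×-0.27899×-0.93042 + 0.96029×0.36650×0.67530 = 0.623039 + 0.237669 = 0.860708.
Q̄ = (S_0/π) × [bracket] = (2001/π) × 0.860708 = 548.22 W/m².
— Configuration B (ϕ=-16.2°):
Solar declination: sin δ = sin ε · sin L_s = sin 70.90° × sin 98.0° = 0.93575, so δ = +69.350°.
cos h₀ = −tan(-16.2°) tan(+69.350°) = 0.7709, h₀ = 0.6906 rad.
Bracket: h₀ sin ϕ sin δ + cos ϕ cos δ sin h₀ = 0.6906×-0.27899×0.93575 + 0.96029×0.35266×0.63696 = -0.180291 + 0.215710 = 0.035419.
Q̄ = (S_0/π) × [bracket] = (2001/π) × 0.035419 = 22.560 W/m².
Ratio Q̄_A / Q̄_B = 548.22 / 22.560 = 24.30.

Q̄_A / Q̄_B ≈ 24.3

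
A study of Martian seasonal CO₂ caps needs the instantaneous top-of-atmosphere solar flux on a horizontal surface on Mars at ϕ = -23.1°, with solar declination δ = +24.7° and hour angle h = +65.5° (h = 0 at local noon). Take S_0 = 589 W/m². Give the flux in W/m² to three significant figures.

cos θ_z = sin ϕ sin δ + cos ϕ cos δ cos h = -0.163945 + 0.346545 = 0.182600.
Flux = S_0 · cos θ_z = 589 × 0.182600 = 107.6 W/m².

108 W/m²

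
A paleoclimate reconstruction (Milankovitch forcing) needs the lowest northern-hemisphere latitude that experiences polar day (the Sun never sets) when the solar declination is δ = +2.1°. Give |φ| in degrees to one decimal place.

Polar day requires cos H₀ = −tan φ tan δ ≤ −1, i.e. tan φ tan δ ≥ 1.
The boundary is |tan φ| · |tan δ| = 1, so |φ| = 90° − |δ| = 90° − 2.1° = 87.9° in the northern hemisphere.

|φ| = 87.9°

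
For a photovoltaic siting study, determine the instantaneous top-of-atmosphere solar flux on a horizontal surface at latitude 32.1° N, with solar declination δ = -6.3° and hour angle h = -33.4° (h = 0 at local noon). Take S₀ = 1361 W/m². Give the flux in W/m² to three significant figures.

877 W/m²

cos θ_z = sin φ sin δ + cos φ cos δ cos h = -0.058313 + 0.702947 = 0.644634.
Flux = S₀ · cos θ_z = 1361 × 0.644634 = 877.3 W/m².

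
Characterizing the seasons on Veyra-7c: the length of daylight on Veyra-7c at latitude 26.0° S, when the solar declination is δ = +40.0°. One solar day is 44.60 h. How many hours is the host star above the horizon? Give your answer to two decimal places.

16.31 h

cos H₀ = −tan φ · tan δ = −tan(-26.0°) × tan(+40.000°) = 0.4093, so H₀ = 1.1492 rad = 65.84°.
Daylight = 2H₀/(2π) × 44.60 h = (1.1492/π) × 44.60 = 16.31 h.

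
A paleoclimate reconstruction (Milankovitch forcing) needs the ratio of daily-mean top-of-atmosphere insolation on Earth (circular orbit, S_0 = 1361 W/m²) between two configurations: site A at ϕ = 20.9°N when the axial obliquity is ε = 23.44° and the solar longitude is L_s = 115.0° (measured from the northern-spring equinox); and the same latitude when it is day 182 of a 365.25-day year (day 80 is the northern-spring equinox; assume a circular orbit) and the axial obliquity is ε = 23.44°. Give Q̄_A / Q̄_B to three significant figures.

— Configuration A (ϕ=+20.9°):
Solar declination: sin δ = sin ε · sin L_s = sin 23.44° × sin 115.0° = 0.36052, so δ = +21.132°.
cos h₀ = −tan(+20.9°) tan(+21.132°) = -0.1476, h₀ = 1.7189 rad.
Bracket: h₀ sin ϕ sin δ + cos ϕ cos δ sin h₀ = 1.7189×0.35674×0.36052 + 0.93420×0.93275×0.98905 = 0.221071 + 0.861833 = 1.082904.
Q̄ = (S_0/π) × [bracket] = (1361/π) × 1.082904 = 469.14 W/m².
— Configuration B (ϕ=+20.9°):
Solar longitude: L_s = 360° × (182 − 80)/365.25 = 100.534°.
sin δ = sin 23.44° × sin 100.534° = 0.39108, so δ = +23.022°.
cos h₀ = −tan(+20.9°) tan(+23.022°) = -0.1623, h₀ = 1.7338 rad.
Bracket: h₀ sin ϕ sin δ + cos ϕ cos δ sin h₀ = 1.7338×0.35674×0.39108 + 0.93420×0.92035×0.98675 = 0.241889 + 0.848399 = 1.090288.
Q̄ = (S_0/π) × [bracket] = (1361/π) × 1.090288 = 472.33 W/m².
Ratio Q̄_A / Q̄_B = 469.14 / 472.33 = 0.9932.

Q̄_A / Q̄_B ≈ 0.993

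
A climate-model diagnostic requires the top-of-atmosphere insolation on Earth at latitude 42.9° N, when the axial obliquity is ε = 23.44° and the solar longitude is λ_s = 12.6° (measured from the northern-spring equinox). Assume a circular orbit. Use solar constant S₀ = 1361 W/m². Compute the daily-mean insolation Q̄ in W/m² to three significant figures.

Q̄ ≈ 357 W/m²

Solar declination: sin δ = sin ε · sin λ_s = sin 23.44° × sin 12.6° = 0.08677, so δ = +4.978°.
cos H₀ = −tan(+42.9°) tan(+4.978°) = -0.0809, H₀ = 1.6518 rad.
Bracket: H₀ sin φ sin δ + cos φ cos δ sin H₀ = 1.6518×0.68072×0.08677 + 0.73254×0.99623×0.99672 = 0.097565 + 0.727385 = 0.824950.
Q̄ = (S₀/π) × [bracket] = (1361/π) × 0.824950 = 357.4 W/m².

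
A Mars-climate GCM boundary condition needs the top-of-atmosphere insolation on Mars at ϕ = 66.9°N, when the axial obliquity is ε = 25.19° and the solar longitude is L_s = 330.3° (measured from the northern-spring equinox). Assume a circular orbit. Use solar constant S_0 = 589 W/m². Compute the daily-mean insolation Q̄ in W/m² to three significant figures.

Solar declination: sin δ = sin ε · sin L_s = sin 25.19° × sin 330.3° = -0.21088, so δ = -12.174°.
cos h₀ = −tan(+66.9°) tan(-12.174°) = 0.5058, h₀ = 1.0405 rad.
Bracket: h₀ sin ϕ sin δ + cos ϕ cos δ sin h₀ = 1.0405×0.91982×-0.21088 + 0.39234×0.97751×0.86267 = -0.201827 + 0.330848 = 0.129021.
Q̄ = (S_0/π) × [bracket] = (589/π) × 0.129021 = 24.19 W/m².

Q̄ ≈ 24.2 W/m²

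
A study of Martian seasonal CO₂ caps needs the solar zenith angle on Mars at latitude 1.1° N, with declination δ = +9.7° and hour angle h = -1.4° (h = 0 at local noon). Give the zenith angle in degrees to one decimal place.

cos θ_z = sin φ sin δ + cos φ cos δ cos h = 0.003235 + 0.985228 = 0.988463.
θ_z = arccos(0.988463) = 8.7°.

θ_z = 8.7°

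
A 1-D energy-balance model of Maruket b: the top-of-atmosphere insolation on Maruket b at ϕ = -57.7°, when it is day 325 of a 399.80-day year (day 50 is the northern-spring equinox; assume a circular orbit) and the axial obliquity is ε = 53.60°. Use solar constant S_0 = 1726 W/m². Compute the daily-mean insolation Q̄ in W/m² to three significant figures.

Q̄ ≈ 1.09e+03 W/m²

Solar longitude: L_s = 360° × (325 − 50)/399.80 = 247.624°.
sin δ = sin 53.60° × sin 247.624° = -0.74429, so δ = -48.098°.
cos h₀ = −tan(-57.7°) tan(-48.098°) = -1.7629 ≤ −1 ⇒ polar day, h₀ = π.
Bracket: h₀ sin ϕ sin δ + cos ϕ cos δ sin h₀ = 3.1416×-0.84526×-0.74429 + 0.53435×0.66786×0.00000 = 1.976439 + 0.000000 = 1.976439.
Q̄ = (S_0/π) × [bracket] = (1726/π) × 1.976439 = 1086 W/m².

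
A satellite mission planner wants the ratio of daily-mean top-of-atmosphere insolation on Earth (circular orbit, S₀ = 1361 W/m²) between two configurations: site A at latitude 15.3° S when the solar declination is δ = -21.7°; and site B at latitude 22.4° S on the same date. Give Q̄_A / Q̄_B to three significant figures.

Q̄_A / Q̄_B ≈ 0.966

— Configuration A (φ=-15.3°):
cos H₀ = −tan(-15.3°) tan(-21.700°) = -0.1089, H₀ = 1.6799 rad.
Bracket: H₀ sin φ sin δ + cos φ cos δ sin H₀ = 1.6799×-0.26387×-0.36975 + 0.96456×0.92913×0.99406 = 0.163901 + 0.890878 = 1.054779.
Q̄ = (S₀/π) × [bracket] = (1361/π) × 1.054779 = 456.95 W/m².
— Configuration B (φ=-22.4°):
cos H₀ = −tan(-22.4°) tan(-21.700°) = -0.1640, H₀ = 1.7356 rad.
Bracket: H₀ sin φ sin δ + cos φ cos δ sin H₀ = 1.7356×-0.38107×-0.36975 + 0.92455×0.92913×0.98646 = 0.244547 + 0.847396 = 1.091943.
Q̄ = (S₀/π) × [bracket] = (1361/π) × 1.091943 = 473.05 W/m².
Ratio Q̄_A / Q̄_B = 456.95 / 473.05 = 0.9660.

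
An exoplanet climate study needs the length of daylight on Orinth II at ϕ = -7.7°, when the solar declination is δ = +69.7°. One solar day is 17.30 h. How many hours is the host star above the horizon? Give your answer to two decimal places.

cos h₀ = −tan ϕ · tan δ = −tan(-7.7°) × tan(+69.700°) = 0.3655, so h₀ = 1.1966 rad = 68.56°.
Daylight = 2h₀/(2π) × 17.30 h = (1.1966/π) × 17.30 = 6.59 h.

6.59 h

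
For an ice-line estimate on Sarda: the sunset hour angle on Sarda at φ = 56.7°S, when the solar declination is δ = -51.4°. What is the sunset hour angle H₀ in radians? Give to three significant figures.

Sunrise equation: cos H₀ = −tan φ · tan δ = -1.9070 ≤ −1, so the host star never sets (polar day) and H₀ = π.

H₀ = 3.14 rad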